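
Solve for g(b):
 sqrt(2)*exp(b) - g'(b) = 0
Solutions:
 g(b) = C1 + sqrt(2)*exp(b)


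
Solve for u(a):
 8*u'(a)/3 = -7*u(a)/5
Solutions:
 u(a) = C1*exp(-21*a/40)


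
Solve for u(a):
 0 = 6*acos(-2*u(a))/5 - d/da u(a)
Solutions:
 Integral(1/acos(-2*_y), (_y, u(a))) = C1 + 6*a/5


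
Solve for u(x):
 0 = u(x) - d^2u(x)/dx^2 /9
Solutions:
 u(x) = C1*exp(-3*x) + C2*exp(3*x)


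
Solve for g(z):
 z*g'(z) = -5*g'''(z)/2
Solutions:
 g(z) = C1 + Integral(C2*airyai(-2^(1/3)*5^(2/3)*z/5) + C3*airybi(-2^(1/3)*5^(2/3)*z/5), z)


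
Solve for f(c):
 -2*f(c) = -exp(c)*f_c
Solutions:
 f(c) = C1*exp(-2*exp(-c))


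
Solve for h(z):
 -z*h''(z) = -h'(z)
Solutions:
 h(z) = C1 + C2*z^2


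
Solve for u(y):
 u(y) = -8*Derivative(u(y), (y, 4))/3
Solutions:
 u(y) = (C1*sin(2^(3/4)*3^(1/4)*y/4) + C2*cos(2^(3/4)*3^(1/4)*y/4))*exp(-2^(3/4)*3^(1/4)*y/4) + (C3*sin(2^(3/4)*3^(1/4)*y/4) + C4*cos(2^(3/4)*3^(1/4)*y/4))*exp(2^(3/4)*3^(1/4)*y/4)


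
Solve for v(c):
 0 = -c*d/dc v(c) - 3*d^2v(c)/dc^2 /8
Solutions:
 v(c) = C1 + C2*erf(2*sqrt(3)*c/3)


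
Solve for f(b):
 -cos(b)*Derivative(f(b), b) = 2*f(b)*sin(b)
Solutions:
 f(b) = C1*cos(b)^2


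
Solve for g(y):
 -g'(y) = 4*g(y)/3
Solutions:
 g(y) = C1*exp(-4*y/3)


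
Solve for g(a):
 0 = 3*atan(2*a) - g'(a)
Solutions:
 g(a) = C1 + 3*a*atan(2*a) - 3*log(4*a^2 + 1)/4


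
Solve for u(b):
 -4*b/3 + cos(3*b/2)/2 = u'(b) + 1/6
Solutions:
 u(b) = C1 - 2*b^2/3 - b/6 + sin(3*b/2)/3


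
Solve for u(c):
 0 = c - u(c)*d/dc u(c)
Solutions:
 u(c) = -sqrt(C1 + c^2)
 u(c) = sqrt(C1 + c^2)


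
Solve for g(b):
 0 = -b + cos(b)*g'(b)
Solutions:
 g(b) = C1 + Integral(b/cos(b), b)


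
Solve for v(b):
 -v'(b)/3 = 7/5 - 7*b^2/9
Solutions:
 v(b) = C1 + 7*b^3/9 - 21*b/5


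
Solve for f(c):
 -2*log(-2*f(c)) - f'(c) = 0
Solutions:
 Integral(1/(log(-_y) + log(2)), (_y, f(c)))/2 = C1 - c


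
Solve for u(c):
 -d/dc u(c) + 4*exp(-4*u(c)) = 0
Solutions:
 u(c) = log(-I*(C1 + 16*c)^(1/4))
 u(c) = log(I*(C1 + 16*c)^(1/4))
 u(c) = log(-(C1 + 16*c)^(1/4))
 u(c) = log(C1 + 16*c)/4


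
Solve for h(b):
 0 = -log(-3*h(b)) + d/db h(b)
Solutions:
 -Integral(1/(log(-_y) + log(3)), (_y, h(b))) = C1 - b


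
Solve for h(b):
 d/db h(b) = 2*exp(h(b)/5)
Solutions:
 h(b) = 5*log(-1/(C1 + 2*b)) + 5*log(5)


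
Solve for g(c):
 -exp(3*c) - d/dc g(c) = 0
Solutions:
 g(c) = C1 - exp(3*c)/3


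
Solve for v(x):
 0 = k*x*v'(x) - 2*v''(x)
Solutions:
 v(x) = Piecewise((-sqrt(pi)*C1*erf(x*sqrt(-k)/2)/sqrt(-k) - C2, (k > 0) | (k < 0)), (-C1*x - C2, True))


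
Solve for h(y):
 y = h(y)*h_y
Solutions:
 h(y) = -sqrt(C1 + y^2)
 h(y) = sqrt(C1 + y^2)


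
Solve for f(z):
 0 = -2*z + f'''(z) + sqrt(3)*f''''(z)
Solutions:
 f(z) = C1 + C2*z + C3*z^2 + C4*exp(-sqrt(3)*z/3) + z^4/12 - sqrt(3)*z^3/3


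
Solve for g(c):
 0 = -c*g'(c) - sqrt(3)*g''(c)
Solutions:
 g(c) = C1 + C2*erf(sqrt(2)*3^(3/4)*c/6)


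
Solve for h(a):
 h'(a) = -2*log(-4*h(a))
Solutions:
 Integral(1/(log(-_y) + 2*log(2)), (_y, h(a)))/2 = C1 - a


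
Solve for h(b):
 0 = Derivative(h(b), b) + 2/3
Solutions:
 h(b) = C1 - 2*b/3


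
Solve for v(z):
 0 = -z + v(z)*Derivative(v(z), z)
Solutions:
 v(z) = -sqrt(C1 + z^2)
 v(z) = sqrt(C1 + z^2)


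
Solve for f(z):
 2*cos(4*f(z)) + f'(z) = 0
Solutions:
 f(z) = -asin((C1 + exp(16*z))/(C1 - exp(16*z)))/4 + pi/4
 f(z) = asin((C1 + exp(16*z))/(C1 - exp(16*z)))/4


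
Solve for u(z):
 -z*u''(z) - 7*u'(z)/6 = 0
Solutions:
 u(z) = C1 + C2/z^(1/6)


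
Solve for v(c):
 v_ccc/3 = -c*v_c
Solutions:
 v(c) = C1 + Integral(C2*airyai(-3^(1/3)*c) + C3*airybi(-3^(1/3)*c), c)


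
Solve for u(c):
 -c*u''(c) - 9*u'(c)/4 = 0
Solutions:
 u(c) = C1 + C2/c^(5/4)


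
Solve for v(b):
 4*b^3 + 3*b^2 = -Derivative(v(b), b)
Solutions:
 v(b) = C1 - b^4 - b^3


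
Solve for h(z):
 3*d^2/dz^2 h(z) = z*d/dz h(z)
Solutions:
 h(z) = C1 + C2*erfi(sqrt(6)*z/6)


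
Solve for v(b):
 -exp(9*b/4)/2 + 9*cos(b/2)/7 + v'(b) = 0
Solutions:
 v(b) = C1 + 2*exp(9*b/4)/9 - 18*sin(b/2)/7


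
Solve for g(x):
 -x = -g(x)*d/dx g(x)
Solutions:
 g(x) = -sqrt(C1 + x^2)
 g(x) = sqrt(C1 + x^2)


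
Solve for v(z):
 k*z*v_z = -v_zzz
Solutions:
 v(z) = C1 + Integral(C2*airyai(z*(-k)^(1/3)) + C3*airybi(z*(-k)^(1/3)), z)


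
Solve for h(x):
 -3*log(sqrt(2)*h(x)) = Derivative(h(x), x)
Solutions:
 2*Integral(1/(2*log(_y) + log(2)), (_y, h(x)))/3 = C1 - x


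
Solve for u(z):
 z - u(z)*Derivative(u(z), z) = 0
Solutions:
 u(z) = -sqrt(C1 + z^2)
 u(z) = sqrt(C1 + z^2)


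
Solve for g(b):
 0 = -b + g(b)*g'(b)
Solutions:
 g(b) = -sqrt(C1 + b^2)
 g(b) = sqrt(C1 + b^2)


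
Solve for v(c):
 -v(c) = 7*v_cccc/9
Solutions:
 v(c) = (C1*sin(sqrt(6)*7^(3/4)*c/14) + C2*cos(sqrt(6)*7^(3/4)*c/14))*exp(-sqrt(6)*7^(3/4)*c/14) + (C3*sin(sqrt(6)*7^(3/4)*c/14) + C4*cos(sqrt(6)*7^(3/4)*c/14))*exp(sqrt(6)*7^(3/4)*c/14)


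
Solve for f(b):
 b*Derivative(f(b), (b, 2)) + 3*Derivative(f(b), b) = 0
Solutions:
 f(b) = C1 + C2/b^2


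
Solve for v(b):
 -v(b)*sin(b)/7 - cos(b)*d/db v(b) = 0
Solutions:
 v(b) = C1*cos(b)^(1/7)


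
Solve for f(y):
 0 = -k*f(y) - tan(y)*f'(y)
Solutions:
 f(y) = C1*exp(-k*log(sin(y)))


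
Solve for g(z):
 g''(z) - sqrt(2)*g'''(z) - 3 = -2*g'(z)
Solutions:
 g(z) = C1 + C2*exp(sqrt(2)*z*(1 - sqrt(1 + 8*sqrt(2)))/4) + C3*exp(sqrt(2)*z*(1 + sqrt(1 + 8*sqrt(2)))/4) + 3*z/2


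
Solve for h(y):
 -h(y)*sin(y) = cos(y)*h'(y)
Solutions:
 h(y) = C1*cos(y)


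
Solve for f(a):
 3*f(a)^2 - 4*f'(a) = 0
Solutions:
 f(a) = -4/(C1 + 3*a)


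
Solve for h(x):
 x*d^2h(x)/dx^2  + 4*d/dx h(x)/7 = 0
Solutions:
 h(x) = C1 + C2*x^(3/7)


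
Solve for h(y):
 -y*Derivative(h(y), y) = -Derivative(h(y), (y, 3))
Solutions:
 h(y) = C1 + Integral(C2*airyai(y) + C3*airybi(y), y)


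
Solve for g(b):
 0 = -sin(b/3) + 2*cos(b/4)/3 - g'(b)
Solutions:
 g(b) = C1 + 8*sin(b/4)/3 + 3*cos(b/3)


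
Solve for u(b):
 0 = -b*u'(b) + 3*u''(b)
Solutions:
 u(b) = C1 + C2*erfi(sqrt(6)*b/6)


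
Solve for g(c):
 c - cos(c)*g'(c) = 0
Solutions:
 g(c) = C1 + Integral(c/cos(c), c)


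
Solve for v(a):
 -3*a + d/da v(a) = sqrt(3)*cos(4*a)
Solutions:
 v(a) = C1 + 3*a^2/2 + sqrt(3)*sin(4*a)/4


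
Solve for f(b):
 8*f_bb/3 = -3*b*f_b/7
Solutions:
 f(b) = C1 + C2*erf(3*sqrt(7)*b/28)


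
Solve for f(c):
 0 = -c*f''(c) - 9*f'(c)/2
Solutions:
 f(c) = C1 + C2/c^(7/2)


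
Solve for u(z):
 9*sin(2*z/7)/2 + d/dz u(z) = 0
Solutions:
 u(z) = C1 + 63*cos(2*z/7)/4


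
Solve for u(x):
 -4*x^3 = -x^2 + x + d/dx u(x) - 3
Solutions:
 u(x) = C1 - x^4 + x^3/3 - x^2/2 + 3*x


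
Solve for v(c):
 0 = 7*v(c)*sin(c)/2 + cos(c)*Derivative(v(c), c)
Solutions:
 v(c) = C1*cos(c)^(7/2)


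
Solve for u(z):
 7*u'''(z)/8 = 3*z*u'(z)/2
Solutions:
 u(z) = C1 + Integral(C2*airyai(12^(1/3)*7^(2/3)*z/7) + C3*airybi(12^(1/3)*7^(2/3)*z/7), z)


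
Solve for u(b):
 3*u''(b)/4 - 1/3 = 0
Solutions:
 u(b) = C1 + C2*b + 2*b^2/9


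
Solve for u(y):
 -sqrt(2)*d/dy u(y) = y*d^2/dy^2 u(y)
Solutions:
 u(y) = C1 + C2*y^(1 - sqrt(2))


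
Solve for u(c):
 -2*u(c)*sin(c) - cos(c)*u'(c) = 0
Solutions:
 u(c) = C1*cos(c)^2


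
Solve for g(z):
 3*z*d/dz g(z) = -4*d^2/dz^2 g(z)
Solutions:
 g(z) = C1 + C2*erf(sqrt(6)*z/4)


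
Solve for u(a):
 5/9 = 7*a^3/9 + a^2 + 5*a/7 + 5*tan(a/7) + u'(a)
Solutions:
 u(a) = C1 - 7*a^4/36 - a^3/3 - 5*a^2/14 + 5*a/9 + 35*log(cos(a/7))


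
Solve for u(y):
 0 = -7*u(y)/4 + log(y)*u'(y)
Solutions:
 u(y) = C1*exp(7*li(y)/4)


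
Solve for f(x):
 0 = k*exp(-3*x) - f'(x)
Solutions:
 f(x) = C1 - k*exp(-3*x)/3


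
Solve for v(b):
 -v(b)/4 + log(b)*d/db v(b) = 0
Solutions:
 v(b) = C1*exp(li(b)/4)


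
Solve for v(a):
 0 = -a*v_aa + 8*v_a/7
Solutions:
 v(a) = C1 + C2*a^(15/7)


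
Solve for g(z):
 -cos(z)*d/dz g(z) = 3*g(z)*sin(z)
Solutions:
 g(z) = C1*cos(z)^3


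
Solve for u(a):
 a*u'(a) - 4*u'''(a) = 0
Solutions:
 u(a) = C1 + Integral(C2*airyai(2^(1/3)*a/2) + C3*airybi(2^(1/3)*a/2), a)


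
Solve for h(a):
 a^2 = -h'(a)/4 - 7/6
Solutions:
 h(a) = C1 - 4*a^3/3 - 14*a/3


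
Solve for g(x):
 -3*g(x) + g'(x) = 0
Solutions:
 g(x) = C1*exp(3*x)


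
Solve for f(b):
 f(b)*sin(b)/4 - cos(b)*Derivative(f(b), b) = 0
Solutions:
 f(b) = C1/cos(b)^(1/4)


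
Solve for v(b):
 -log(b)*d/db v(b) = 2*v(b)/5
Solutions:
 v(b) = C1*exp(-2*li(b)/5)


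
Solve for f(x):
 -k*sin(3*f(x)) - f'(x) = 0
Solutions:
 f(x) = -acos((-C1 - exp(6*k*x))/(C1 - exp(6*k*x)))/3 + 2*pi/3
 f(x) = acos((-C1 - exp(6*k*x))/(C1 - exp(6*k*x)))/3


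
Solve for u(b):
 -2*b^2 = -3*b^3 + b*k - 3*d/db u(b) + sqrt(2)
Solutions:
 u(b) = C1 - b^4/4 + 2*b^3/9 + b^2*k/6 + sqrt(2)*b/3


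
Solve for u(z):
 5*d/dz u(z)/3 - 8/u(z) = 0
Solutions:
 u(z) = -sqrt(C1 + 240*z)/5
 u(z) = sqrt(C1 + 240*z)/5


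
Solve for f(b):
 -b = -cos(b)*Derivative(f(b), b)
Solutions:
 f(b) = C1 + Integral(b/cos(b), b)


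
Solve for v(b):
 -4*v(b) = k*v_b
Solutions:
 v(b) = C1*exp(-4*b/k)


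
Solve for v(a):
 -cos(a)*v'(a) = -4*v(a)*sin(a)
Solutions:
 v(a) = C1/cos(a)^4


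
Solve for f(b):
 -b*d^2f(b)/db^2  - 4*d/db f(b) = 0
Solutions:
 f(b) = C1 + C2/b^3


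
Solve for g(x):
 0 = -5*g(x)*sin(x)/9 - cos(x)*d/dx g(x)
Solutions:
 g(x) = C1*cos(x)^(5/9)


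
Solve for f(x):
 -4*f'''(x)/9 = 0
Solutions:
 f(x) = C1 + C2*x + C3*x^2


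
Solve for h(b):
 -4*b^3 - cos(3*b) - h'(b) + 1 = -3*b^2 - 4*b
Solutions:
 h(b) = C1 - b^4 + b^3 + 2*b^2 + b - sin(3*b)/3


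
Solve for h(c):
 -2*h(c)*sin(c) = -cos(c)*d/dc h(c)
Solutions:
 h(c) = C1/cos(c)^2


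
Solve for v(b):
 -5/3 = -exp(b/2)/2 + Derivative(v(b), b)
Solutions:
 v(b) = C1 - 5*b/3 + exp(b/2)


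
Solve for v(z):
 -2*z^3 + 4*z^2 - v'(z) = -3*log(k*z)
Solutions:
 v(z) = C1 - z^4/2 + 4*z^3/3 + 3*z*log(k*z) - 3*z


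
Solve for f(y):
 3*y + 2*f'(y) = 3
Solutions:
 f(y) = C1 - 3*y^2/4 + 3*y/2


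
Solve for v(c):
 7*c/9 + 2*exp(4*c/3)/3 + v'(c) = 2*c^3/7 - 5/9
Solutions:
 v(c) = C1 + c^4/14 - 7*c^2/18 - 5*c/9 - exp(4*c/3)/2


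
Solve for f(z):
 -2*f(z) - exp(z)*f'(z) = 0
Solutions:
 f(z) = C1*exp(2*exp(-z))


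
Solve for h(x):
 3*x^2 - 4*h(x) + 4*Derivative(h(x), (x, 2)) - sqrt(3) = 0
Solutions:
 h(x) = C1*exp(-x) + C2*exp(x) + 3*x^2/4 - sqrt(3)/4 + 3/2


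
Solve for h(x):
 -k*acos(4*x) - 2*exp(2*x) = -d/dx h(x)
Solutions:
 h(x) = C1 + k*(x*acos(4*x) - sqrt(1 - 16*x^2)/4) + exp(2*x)


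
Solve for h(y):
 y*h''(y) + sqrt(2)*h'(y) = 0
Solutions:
 h(y) = C1 + C2*y^(1 - sqrt(2))


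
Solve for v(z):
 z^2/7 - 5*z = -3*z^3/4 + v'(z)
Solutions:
 v(z) = C1 + 3*z^4/16 + z^3/21 - 5*z^2/2


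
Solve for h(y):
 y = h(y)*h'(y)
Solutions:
 h(y) = -sqrt(C1 + y^2)
 h(y) = sqrt(C1 + y^2)


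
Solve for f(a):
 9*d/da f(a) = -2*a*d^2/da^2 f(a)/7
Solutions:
 f(a) = C1 + C2/a^(61/2)


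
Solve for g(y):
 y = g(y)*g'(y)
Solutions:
 g(y) = -sqrt(C1 + y^2)
 g(y) = sqrt(C1 + y^2)


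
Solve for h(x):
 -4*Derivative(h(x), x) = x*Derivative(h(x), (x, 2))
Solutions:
 h(x) = C1 + C2/x^3


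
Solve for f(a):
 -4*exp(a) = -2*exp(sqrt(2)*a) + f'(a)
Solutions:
 f(a) = C1 - 4*exp(a) + sqrt(2)*exp(sqrt(2)*a)


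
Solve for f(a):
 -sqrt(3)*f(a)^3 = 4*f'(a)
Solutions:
 f(a) = -sqrt(2)*sqrt(-1/(C1 - sqrt(3)*a))
 f(a) = sqrt(2)*sqrt(-1/(C1 - sqrt(3)*a))


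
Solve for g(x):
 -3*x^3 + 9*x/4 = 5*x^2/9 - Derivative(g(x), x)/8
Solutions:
 g(x) = C1 + 6*x^4 + 40*x^3/27 - 9*x^2


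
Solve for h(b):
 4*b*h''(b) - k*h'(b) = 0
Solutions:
 h(b) = C1 + b^(re(k)/4 + 1)*(C2*sin(log(b)*Abs(im(k))/4) + C3*cos(log(b)*im(k)/4))


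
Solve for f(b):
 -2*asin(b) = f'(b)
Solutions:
 f(b) = C1 - 2*b*asin(b) - 2*sqrt(1 - b^2)


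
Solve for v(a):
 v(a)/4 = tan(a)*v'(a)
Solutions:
 v(a) = C1*sin(a)^(1/4)


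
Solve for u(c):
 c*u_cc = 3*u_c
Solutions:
 u(c) = C1 + C2*c^4


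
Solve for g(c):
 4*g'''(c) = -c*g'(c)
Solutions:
 g(c) = C1 + Integral(C2*airyai(-2^(1/3)*c/2) + C3*airybi(-2^(1/3)*c/2), c)


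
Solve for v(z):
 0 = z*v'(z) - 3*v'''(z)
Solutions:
 v(z) = C1 + Integral(C2*airyai(3^(2/3)*z/3) + C3*airybi(3^(2/3)*z/3), z)


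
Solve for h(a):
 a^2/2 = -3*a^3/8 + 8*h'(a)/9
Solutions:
 h(a) = C1 + 27*a^4/256 + 3*a^3/16


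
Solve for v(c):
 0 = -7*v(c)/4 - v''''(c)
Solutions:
 v(c) = (C1*sin(7^(1/4)*c/2) + C2*cos(7^(1/4)*c/2))*exp(-7^(1/4)*c/2) + (C3*sin(7^(1/4)*c/2) + C4*cos(7^(1/4)*c/2))*exp(7^(1/4)*c/2)


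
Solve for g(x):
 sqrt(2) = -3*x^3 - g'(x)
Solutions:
 g(x) = C1 - 3*x^4/4 - sqrt(2)*x


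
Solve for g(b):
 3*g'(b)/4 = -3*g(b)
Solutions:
 g(b) = C1*exp(-4*b)


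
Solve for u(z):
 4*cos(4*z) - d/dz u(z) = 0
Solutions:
 u(z) = C1 + sin(4*z)


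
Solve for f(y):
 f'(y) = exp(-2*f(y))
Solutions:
 f(y) = log(-sqrt(C1 + 2*y))
 f(y) = log(C1 + 2*y)/2


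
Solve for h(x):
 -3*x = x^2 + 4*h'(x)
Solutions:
 h(x) = C1 - x^3/12 - 3*x^2/8


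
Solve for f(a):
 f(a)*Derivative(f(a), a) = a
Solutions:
 f(a) = -sqrt(C1 + a^2)
 f(a) = sqrt(C1 + a^2)


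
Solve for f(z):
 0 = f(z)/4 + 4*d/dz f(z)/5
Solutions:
 f(z) = C1*exp(-5*z/16)


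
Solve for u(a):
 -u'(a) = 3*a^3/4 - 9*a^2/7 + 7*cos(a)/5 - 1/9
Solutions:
 u(a) = C1 - 3*a^4/16 + 3*a^3/7 + a/9 - 7*sin(a)/5


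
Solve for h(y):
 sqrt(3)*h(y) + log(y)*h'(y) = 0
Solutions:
 h(y) = C1*exp(-sqrt(3)*li(y))


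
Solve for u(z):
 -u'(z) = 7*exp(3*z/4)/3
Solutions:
 u(z) = C1 - 28*exp(3*z/4)/9


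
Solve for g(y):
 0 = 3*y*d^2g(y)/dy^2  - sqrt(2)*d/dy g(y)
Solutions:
 g(y) = C1 + C2*y^(sqrt(2)/3 + 1)


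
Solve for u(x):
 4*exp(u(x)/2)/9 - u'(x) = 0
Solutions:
 u(x) = 2*log(-1/(C1 + 4*x)) + 2*log(18)


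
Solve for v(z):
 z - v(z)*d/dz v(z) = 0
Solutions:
 v(z) = -sqrt(C1 + z^2)
 v(z) = sqrt(C1 + z^2)


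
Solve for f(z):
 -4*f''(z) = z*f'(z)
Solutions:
 f(z) = C1 + C2*erf(sqrt(2)*z/4)


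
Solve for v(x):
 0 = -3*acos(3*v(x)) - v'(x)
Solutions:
 Integral(1/acos(3*_y), (_y, v(x))) = C1 - 3*x


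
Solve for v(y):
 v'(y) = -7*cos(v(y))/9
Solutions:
 7*y/9 - log(sin(v(y)) - 1)/2 + log(sin(v(y)) + 1)/2 = C1


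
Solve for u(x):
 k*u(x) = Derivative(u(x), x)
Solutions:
 u(x) = C1*exp(k*x)


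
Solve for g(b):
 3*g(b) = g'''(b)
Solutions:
 g(b) = C3*exp(3^(1/3)*b) + (C1*sin(3^(5/6)*b/2) + C2*cos(3^(5/6)*b/2))*exp(-3^(1/3)*b/2)


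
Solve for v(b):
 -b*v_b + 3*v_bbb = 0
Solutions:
 v(b) = C1 + Integral(C2*airyai(3^(2/3)*b/3) + C3*airybi(3^(2/3)*b/3), b)


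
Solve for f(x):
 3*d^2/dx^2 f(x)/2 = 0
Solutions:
 f(x) = C1 + C2*x


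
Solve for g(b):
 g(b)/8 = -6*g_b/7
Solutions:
 g(b) = C1*exp(-7*b/48)


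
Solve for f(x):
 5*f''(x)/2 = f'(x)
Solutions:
 f(x) = C1 + C2*exp(2*x/5)


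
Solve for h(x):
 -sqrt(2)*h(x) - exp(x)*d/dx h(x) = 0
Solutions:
 h(x) = C1*exp(sqrt(2)*exp(-x))


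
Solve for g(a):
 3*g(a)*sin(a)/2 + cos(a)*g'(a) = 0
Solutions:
 g(a) = C1*cos(a)^(3/2)


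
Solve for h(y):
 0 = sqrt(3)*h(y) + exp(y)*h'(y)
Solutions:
 h(y) = C1*exp(sqrt(3)*exp(-y))


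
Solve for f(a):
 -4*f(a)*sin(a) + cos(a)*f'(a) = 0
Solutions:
 f(a) = C1/cos(a)^4


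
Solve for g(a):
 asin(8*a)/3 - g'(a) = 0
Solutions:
 g(a) = C1 + a*asin(8*a)/3 + sqrt(1 - 64*a^2)/24


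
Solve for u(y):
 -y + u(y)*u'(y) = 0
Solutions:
 u(y) = -sqrt(C1 + y^2)
 u(y) = sqrt(C1 + y^2)


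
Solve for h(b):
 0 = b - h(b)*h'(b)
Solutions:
 h(b) = -sqrt(C1 + b^2)
 h(b) = sqrt(C1 + b^2)


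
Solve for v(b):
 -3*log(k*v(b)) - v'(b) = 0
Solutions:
 li(k*v(b))/k = C1 - 3*b


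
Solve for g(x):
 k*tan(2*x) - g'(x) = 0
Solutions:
 g(x) = C1 - k*log(cos(2*x))/2


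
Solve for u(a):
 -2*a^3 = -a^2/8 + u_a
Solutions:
 u(a) = C1 - a^4/2 + a^3/24


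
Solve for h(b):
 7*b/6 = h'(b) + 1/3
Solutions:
 h(b) = C1 + 7*b^2/12 - b/3


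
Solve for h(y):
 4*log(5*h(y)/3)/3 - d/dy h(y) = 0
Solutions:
 3*Integral(1/(-log(_y) - log(5) + log(3)), (_y, h(y)))/4 = C1 - y


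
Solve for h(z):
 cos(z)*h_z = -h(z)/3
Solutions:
 h(z) = C1*(sin(z) - 1)^(1/6)/(sin(z) + 1)^(1/6)


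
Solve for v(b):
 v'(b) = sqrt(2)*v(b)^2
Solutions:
 v(b) = -1/(C1 + sqrt(2)*b)


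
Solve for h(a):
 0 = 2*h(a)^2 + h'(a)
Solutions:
 h(a) = 1/(C1 + 2*a)


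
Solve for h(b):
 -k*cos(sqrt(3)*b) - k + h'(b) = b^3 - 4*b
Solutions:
 h(b) = C1 + b^4/4 - 2*b^2 + b*k + sqrt(3)*k*sin(sqrt(3)*b)/3


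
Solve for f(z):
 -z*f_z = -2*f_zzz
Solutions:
 f(z) = C1 + Integral(C2*airyai(2^(2/3)*z/2) + C3*airybi(2^(2/3)*z/2), z)


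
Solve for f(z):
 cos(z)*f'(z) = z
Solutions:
 f(z) = C1 + Integral(z/cos(z), z)


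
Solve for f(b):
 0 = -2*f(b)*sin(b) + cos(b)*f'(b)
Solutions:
 f(b) = C1/cos(b)^2


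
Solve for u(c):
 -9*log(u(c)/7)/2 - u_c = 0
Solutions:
 -2*Integral(1/(-log(_y) + log(7)), (_y, u(c)))/9 = C1 - c


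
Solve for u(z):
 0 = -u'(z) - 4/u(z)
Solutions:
 u(z) = -sqrt(C1 - 8*z)
 u(z) = sqrt(C1 - 8*z)


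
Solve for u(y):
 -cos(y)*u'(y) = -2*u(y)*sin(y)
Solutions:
 u(y) = C1/cos(y)^2


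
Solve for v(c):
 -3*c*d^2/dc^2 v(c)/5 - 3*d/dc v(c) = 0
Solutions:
 v(c) = C1 + C2/c^4


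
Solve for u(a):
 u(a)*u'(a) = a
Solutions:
 u(a) = -sqrt(C1 + a^2)
 u(a) = sqrt(C1 + a^2)


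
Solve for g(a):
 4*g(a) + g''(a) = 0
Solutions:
 g(a) = C1*sin(2*a) + C2*cos(2*a)


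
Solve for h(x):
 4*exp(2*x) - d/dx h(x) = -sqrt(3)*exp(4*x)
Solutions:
 h(x) = C1 + sqrt(3)*exp(4*x)/4 + 2*exp(2*x)


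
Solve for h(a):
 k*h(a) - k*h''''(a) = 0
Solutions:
 h(a) = C1*exp(-a) + C2*exp(a) + C3*sin(a) + C4*cos(a)


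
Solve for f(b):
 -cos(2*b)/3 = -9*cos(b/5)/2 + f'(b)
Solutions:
 f(b) = C1 + 45*sin(b/5)/2 - sin(2*b)/6


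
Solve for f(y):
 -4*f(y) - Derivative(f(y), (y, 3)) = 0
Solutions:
 f(y) = C3*exp(-2^(2/3)*y) + (C1*sin(2^(2/3)*sqrt(3)*y/2) + C2*cos(2^(2/3)*sqrt(3)*y/2))*exp(2^(2/3)*y/2)


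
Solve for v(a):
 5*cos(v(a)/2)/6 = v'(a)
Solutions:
 -5*a/6 - log(sin(v(a)/2) - 1) + log(sin(v(a)/2) + 1) = C1


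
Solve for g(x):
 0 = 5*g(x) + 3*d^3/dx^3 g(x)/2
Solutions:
 g(x) = C3*exp(-10^(1/3)*3^(2/3)*x/3) + (C1*sin(10^(1/3)*3^(1/6)*x/2) + C2*cos(10^(1/3)*3^(1/6)*x/2))*exp(10^(1/3)*3^(2/3)*x/6)


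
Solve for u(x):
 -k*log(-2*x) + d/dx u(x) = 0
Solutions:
 u(x) = C1 + k*x*log(-x) + k*x*(-1 + log(2))


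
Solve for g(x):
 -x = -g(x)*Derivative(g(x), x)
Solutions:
 g(x) = -sqrt(C1 + x^2)
 g(x) = sqrt(C1 + x^2)


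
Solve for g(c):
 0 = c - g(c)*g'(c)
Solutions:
 g(c) = -sqrt(C1 + c^2)
 g(c) = sqrt(C1 + c^2)


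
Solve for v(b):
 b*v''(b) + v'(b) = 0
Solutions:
 v(b) = C1 + C2*log(b)


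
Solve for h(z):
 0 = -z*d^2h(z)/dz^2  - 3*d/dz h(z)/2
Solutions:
 h(z) = C1 + C2/sqrt(z)


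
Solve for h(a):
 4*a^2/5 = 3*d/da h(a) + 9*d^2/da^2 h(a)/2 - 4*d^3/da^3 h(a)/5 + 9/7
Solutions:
 h(a) = C1 + C2*exp(a*(45 - sqrt(2985))/16) + C3*exp(a*(45 + sqrt(2985))/16) + 4*a^3/45 - 2*a^2/5 + 1439*a/1575


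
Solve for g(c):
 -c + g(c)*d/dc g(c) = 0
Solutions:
 g(c) = -sqrt(C1 + c^2)
 g(c) = sqrt(C1 + c^2)


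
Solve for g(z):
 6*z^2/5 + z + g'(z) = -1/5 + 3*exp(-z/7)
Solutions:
 g(z) = C1 - 2*z^3/5 - z^2/2 - z/5 - 21*exp(-z/7)


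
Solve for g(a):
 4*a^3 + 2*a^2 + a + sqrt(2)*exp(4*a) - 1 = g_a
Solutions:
 g(a) = C1 + a^4 + 2*a^3/3 + a^2/2 - a + sqrt(2)*exp(4*a)/4


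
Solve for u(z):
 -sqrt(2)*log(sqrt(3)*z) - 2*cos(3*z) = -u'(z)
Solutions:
 u(z) = C1 + sqrt(2)*z*(log(z) - 1) + sqrt(2)*z*log(3)/2 + 2*sin(3*z)/3


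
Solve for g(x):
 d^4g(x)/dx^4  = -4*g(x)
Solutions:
 g(x) = (C1*sin(x) + C2*cos(x))*exp(-x) + (C3*sin(x) + C4*cos(x))*exp(x)


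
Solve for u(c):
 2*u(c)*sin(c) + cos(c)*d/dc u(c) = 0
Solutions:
 u(c) = C1*cos(c)^2


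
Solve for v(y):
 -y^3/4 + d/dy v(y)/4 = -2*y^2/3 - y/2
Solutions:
 v(y) = C1 + y^4/4 - 8*y^3/9 - y^2


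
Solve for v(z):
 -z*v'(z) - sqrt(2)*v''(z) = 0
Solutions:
 v(z) = C1 + C2*erf(2^(1/4)*z/2)


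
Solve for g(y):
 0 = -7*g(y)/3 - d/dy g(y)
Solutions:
 g(y) = C1*exp(-7*y/3)


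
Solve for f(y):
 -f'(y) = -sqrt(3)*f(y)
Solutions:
 f(y) = C1*exp(sqrt(3)*y)


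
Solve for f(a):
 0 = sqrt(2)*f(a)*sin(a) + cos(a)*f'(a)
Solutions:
 f(a) = C1*cos(a)^(sqrt(2))


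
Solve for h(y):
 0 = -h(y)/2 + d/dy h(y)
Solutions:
 h(y) = C1*exp(y/2)


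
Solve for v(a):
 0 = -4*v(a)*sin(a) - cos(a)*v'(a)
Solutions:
 v(a) = C1*cos(a)^4


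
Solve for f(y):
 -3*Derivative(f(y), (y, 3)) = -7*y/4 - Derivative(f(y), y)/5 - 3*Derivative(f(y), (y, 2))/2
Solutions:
 f(y) = C1 + C2*exp(y*(15 - sqrt(465))/60) + C3*exp(y*(15 + sqrt(465))/60) - 35*y^2/8 + 525*y/8


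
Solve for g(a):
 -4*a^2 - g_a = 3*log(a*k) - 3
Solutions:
 g(a) = C1 - 4*a^3/3 - 3*a*log(a*k) + 6*a


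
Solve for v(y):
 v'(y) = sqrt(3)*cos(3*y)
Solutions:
 v(y) = C1 + sqrt(3)*sin(3*y)/3


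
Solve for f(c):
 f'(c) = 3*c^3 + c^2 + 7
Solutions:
 f(c) = C1 + 3*c^4/4 + c^3/3 + 7*c


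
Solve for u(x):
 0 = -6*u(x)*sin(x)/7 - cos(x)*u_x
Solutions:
 u(x) = C1*cos(x)^(6/7)


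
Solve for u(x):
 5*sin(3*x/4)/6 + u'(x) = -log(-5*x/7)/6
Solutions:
 u(x) = C1 - x*log(-x)/6 - x*log(5)/6 + x/6 + x*log(7)/6 + 10*cos(3*x/4)/9


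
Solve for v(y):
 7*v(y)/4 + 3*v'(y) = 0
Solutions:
 v(y) = C1*exp(-7*y/12)


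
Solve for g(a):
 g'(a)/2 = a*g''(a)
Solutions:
 g(a) = C1 + C2*a^(3/2)


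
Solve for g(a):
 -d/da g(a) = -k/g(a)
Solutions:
 g(a) = -sqrt(C1 + 2*a*k)
 g(a) = sqrt(C1 + 2*a*k)


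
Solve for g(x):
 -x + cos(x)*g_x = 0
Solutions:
 g(x) = C1 + Integral(x/cos(x), x)


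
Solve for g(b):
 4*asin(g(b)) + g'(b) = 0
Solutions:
 Integral(1/asin(_y), (_y, g(b))) = C1 - 4*b


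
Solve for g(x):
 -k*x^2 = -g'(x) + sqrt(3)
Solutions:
 g(x) = C1 + k*x^3/3 + sqrt(3)*x


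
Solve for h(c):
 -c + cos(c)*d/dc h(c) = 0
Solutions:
 h(c) = C1 + Integral(c/cos(c), c)


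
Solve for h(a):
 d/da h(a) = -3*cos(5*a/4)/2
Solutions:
 h(a) = C1 - 6*sin(5*a/4)/5


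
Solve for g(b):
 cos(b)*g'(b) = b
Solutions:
 g(b) = C1 + Integral(b/cos(b), b)


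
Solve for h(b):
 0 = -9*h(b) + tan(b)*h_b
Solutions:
 h(b) = C1*sin(b)^9


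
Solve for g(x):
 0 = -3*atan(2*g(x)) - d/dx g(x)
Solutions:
 Integral(1/atan(2*_y), (_y, g(x))) = C1 - 3*x


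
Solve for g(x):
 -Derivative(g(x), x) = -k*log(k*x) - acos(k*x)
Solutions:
 g(x) = C1 + k*x*(log(k*x) - 1) + Piecewise((x*acos(k*x) - sqrt(-k^2*x^2 + 1)/k, Ne(k, 0)), (pi*x/2, True))


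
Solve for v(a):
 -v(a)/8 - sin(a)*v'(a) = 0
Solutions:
 v(a) = C1*(cos(a) + 1)^(1/16)/(cos(a) - 1)^(1/16)


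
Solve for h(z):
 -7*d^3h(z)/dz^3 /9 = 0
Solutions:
 h(z) = C1 + C2*z + C3*z^2


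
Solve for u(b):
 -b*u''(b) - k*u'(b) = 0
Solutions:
 u(b) = C1 + b^(1 - re(k))*(C2*sin(log(b)*Abs(im(k))) + C3*cos(log(b)*im(k)))


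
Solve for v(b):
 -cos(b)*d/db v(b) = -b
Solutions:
 v(b) = C1 + Integral(b/cos(b), b)


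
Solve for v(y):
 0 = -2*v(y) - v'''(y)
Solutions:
 v(y) = C3*exp(-2^(1/3)*y) + (C1*sin(2^(1/3)*sqrt(3)*y/2) + C2*cos(2^(1/3)*sqrt(3)*y/2))*exp(2^(1/3)*y/2)


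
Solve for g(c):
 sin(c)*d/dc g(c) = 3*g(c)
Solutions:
 g(c) = C1*(cos(c) - 1)^(3/2)/(cos(c) + 1)^(3/2)


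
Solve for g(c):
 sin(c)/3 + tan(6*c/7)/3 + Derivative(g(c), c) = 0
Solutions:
 g(c) = C1 + 7*log(cos(6*c/7))/18 + cos(c)/3


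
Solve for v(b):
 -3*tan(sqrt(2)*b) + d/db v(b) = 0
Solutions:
 v(b) = C1 - 3*sqrt(2)*log(cos(sqrt(2)*b))/2


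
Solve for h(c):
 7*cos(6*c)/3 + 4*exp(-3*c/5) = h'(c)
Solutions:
 h(c) = C1 + 7*sin(6*c)/18 - 20*exp(-3*c/5)/3


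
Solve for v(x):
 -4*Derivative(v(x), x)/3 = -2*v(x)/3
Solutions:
 v(x) = C1*exp(x/2)


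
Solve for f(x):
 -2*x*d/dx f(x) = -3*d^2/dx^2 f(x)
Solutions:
 f(x) = C1 + C2*erfi(sqrt(3)*x/3)


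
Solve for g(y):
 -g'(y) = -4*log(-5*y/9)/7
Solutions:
 g(y) = C1 + 4*y*log(-y)/7 + 4*y*(-2*log(3) - 1 + log(5))/7


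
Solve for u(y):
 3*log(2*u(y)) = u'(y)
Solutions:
 -Integral(1/(log(_y) + log(2)), (_y, u(y)))/3 = C1 - y


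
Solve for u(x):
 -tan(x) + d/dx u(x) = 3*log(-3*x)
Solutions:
 u(x) = C1 + 3*x*log(-x) - 3*x + 3*x*log(3) - log(cos(x))


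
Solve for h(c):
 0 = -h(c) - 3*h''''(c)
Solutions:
 h(c) = (C1*sin(sqrt(2)*3^(3/4)*c/6) + C2*cos(sqrt(2)*3^(3/4)*c/6))*exp(-sqrt(2)*3^(3/4)*c/6) + (C3*sin(sqrt(2)*3^(3/4)*c/6) + C4*cos(sqrt(2)*3^(3/4)*c/6))*exp(sqrt(2)*3^(3/4)*c/6)


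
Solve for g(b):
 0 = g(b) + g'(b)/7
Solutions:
 g(b) = C1*exp(-7*b)


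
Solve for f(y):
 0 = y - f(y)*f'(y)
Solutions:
 f(y) = -sqrt(C1 + y^2)
 f(y) = sqrt(C1 + y^2)


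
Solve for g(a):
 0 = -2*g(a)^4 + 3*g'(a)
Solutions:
 g(a) = (-1/(C1 + 2*a))^(1/3)
 g(a) = (-1/(C1 + 2*a))^(1/3)*(-1 - sqrt(3)*I)/2
 g(a) = (-1/(C1 + 2*a))^(1/3)*(-1 + sqrt(3)*I)/2


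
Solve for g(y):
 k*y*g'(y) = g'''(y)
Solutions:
 g(y) = C1 + Integral(C2*airyai(k^(1/3)*y) + C3*airybi(k^(1/3)*y), y)


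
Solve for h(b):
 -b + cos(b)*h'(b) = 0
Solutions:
 h(b) = C1 + Integral(b/cos(b), b)


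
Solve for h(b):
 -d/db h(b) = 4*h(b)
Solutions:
 h(b) = C1*exp(-4*b)


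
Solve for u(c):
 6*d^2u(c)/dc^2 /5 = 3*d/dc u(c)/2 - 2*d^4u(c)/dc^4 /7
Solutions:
 u(c) = C1 + C2*exp(35^(1/3)*c*(-(75 + 11*sqrt(65))^(1/3) + 4*35^(1/3)/(75 + 11*sqrt(65))^(1/3))/20)*sin(sqrt(3)*35^(1/3)*c*(4*35^(1/3)/(75 + 11*sqrt(65))^(1/3) + (75 + 11*sqrt(65))^(1/3))/20) + C3*exp(35^(1/3)*c*(-(75 + 11*sqrt(65))^(1/3) + 4*35^(1/3)/(75 + 11*sqrt(65))^(1/3))/20)*cos(sqrt(3)*35^(1/3)*c*(4*35^(1/3)/(75 + 11*sqrt(65))^(1/3) + (75 + 11*sqrt(65))^(1/3))/20) + C4*exp(-35^(1/3)*c*(-(75 + 11*sqrt(65))^(1/3) + 4*35^(1/3)/(75 + 11*sqrt(65))^(1/3))/10)


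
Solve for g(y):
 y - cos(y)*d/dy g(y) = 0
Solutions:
 g(y) = C1 + Integral(y/cos(y), y)


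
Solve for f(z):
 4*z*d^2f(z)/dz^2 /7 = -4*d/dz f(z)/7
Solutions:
 f(z) = C1 + C2*log(z)


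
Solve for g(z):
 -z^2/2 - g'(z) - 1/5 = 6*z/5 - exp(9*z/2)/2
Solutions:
 g(z) = C1 - z^3/6 - 3*z^2/5 - z/5 + exp(9*z/2)/9


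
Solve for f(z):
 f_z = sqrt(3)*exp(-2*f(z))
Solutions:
 f(z) = log(-sqrt(C1 + 2*sqrt(3)*z))
 f(z) = log(C1 + 2*sqrt(3)*z)/2


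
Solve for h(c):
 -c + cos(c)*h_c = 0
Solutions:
 h(c) = C1 + Integral(c/cos(c), c)


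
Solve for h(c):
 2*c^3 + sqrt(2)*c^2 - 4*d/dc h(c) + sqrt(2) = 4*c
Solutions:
 h(c) = C1 + c^4/8 + sqrt(2)*c^3/12 - c^2/2 + sqrt(2)*c/4


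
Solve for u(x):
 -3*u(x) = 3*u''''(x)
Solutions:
 u(x) = (C1*sin(sqrt(2)*x/2) + C2*cos(sqrt(2)*x/2))*exp(-sqrt(2)*x/2) + (C3*sin(sqrt(2)*x/2) + C4*cos(sqrt(2)*x/2))*exp(sqrt(2)*x/2)


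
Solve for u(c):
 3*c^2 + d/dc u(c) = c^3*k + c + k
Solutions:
 u(c) = C1 + c^4*k/4 - c^3 + c^2/2 + c*k


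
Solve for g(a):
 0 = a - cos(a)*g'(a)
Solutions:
 g(a) = C1 + Integral(a/cos(a), a)


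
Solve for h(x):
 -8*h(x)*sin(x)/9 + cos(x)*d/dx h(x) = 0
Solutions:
 h(x) = C1/cos(x)^(8/9)


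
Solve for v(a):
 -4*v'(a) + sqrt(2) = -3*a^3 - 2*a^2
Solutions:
 v(a) = C1 + 3*a^4/16 + a^3/6 + sqrt(2)*a/4


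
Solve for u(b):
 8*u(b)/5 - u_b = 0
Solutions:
 u(b) = C1*exp(8*b/5)


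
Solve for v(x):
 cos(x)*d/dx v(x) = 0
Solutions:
 v(x) = C1


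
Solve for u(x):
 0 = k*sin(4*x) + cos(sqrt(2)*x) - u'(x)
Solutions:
 u(x) = C1 - k*cos(4*x)/4 + sqrt(2)*sin(sqrt(2)*x)/2


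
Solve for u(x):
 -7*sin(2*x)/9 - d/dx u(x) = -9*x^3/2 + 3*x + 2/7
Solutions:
 u(x) = C1 + 9*x^4/8 - 3*x^2/2 - 2*x/7 + 7*cos(2*x)/18


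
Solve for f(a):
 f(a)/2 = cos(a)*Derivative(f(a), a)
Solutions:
 f(a) = C1*(sin(a) + 1)^(1/4)/(sin(a) - 1)^(1/4)


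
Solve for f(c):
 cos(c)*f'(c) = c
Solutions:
 f(c) = C1 + Integral(c/cos(c), c)


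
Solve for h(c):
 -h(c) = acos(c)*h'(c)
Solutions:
 h(c) = C1*exp(-Integral(1/acos(c), c))


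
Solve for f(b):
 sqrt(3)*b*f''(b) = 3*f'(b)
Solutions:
 f(b) = C1 + C2*b^(1 + sqrt(3))


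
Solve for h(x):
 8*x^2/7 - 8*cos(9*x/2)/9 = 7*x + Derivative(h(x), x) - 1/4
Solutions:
 h(x) = C1 + 8*x^3/21 - 7*x^2/2 + x/4 - 16*sin(9*x/2)/81


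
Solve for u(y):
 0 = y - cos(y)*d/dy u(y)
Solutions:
 u(y) = C1 + Integral(y/cos(y), y)


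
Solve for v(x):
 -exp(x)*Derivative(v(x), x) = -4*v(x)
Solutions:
 v(x) = C1*exp(-4*exp(-x))


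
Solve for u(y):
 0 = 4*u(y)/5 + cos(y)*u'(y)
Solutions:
 u(y) = C1*(sin(y) - 1)^(2/5)/(sin(y) + 1)^(2/5)


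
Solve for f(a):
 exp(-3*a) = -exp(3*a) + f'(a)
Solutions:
 f(a) = C1 + 2*sinh(3*a)/3


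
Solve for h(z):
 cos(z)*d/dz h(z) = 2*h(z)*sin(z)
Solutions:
 h(z) = C1/cos(z)^2


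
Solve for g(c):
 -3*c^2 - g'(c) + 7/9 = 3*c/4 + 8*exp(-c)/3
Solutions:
 g(c) = C1 - c^3 - 3*c^2/8 + 7*c/9 + 8*exp(-c)/3


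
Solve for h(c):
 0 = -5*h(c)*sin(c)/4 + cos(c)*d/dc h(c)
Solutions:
 h(c) = C1/cos(c)^(5/4)


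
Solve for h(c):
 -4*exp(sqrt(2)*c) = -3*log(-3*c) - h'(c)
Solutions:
 h(c) = C1 - 3*c*log(-c) + 3*c*(1 - log(3)) + 2*sqrt(2)*exp(sqrt(2)*c)


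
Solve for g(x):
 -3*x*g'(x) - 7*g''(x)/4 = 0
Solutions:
 g(x) = C1 + C2*erf(sqrt(42)*x/7)


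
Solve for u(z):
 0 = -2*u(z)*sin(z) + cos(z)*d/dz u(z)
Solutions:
 u(z) = C1/cos(z)^2


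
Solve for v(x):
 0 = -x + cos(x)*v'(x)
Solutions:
 v(x) = C1 + Integral(x/cos(x), x)


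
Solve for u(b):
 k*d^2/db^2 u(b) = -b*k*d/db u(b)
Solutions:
 u(b) = C1 + C2*erf(sqrt(2)*b/2)


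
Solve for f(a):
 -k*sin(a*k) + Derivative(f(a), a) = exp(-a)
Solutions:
 f(a) = C1 - cos(a*k) - exp(-a)


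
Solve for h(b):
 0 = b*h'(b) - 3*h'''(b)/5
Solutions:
 h(b) = C1 + Integral(C2*airyai(3^(2/3)*5^(1/3)*b/3) + C3*airybi(3^(2/3)*5^(1/3)*b/3), b)


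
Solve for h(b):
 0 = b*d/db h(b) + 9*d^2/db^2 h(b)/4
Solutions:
 h(b) = C1 + C2*erf(sqrt(2)*b/3)


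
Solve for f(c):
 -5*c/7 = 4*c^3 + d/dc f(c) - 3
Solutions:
 f(c) = C1 - c^4 - 5*c^2/14 + 3*c


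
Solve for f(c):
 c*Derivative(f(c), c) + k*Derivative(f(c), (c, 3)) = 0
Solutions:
 f(c) = C1 + Integral(C2*airyai(c*(-1/k)^(1/3)) + C3*airybi(c*(-1/k)^(1/3)), c)


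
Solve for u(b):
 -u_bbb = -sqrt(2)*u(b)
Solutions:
 u(b) = C3*exp(2^(1/6)*b) + (C1*sin(2^(1/6)*sqrt(3)*b/2) + C2*cos(2^(1/6)*sqrt(3)*b/2))*exp(-2^(1/6)*b/2)


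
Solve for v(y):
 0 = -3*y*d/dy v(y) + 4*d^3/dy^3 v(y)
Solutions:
 v(y) = C1 + Integral(C2*airyai(6^(1/3)*y/2) + C3*airybi(6^(1/3)*y/2), y)


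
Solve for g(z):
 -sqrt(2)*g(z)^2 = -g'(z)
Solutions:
 g(z) = -1/(C1 + sqrt(2)*z)


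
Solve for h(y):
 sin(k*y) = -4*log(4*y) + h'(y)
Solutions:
 h(y) = C1 + 4*y*log(y) - 4*y + 8*y*log(2) + Piecewise((-cos(k*y)/k, Ne(k, 0)), (0, True))


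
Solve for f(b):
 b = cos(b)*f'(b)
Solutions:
 f(b) = C1 + Integral(b/cos(b), b)


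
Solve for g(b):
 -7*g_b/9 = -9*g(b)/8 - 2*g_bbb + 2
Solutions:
 g(b) = C1*exp(6^(1/3)*b*(28*6^(1/3)/(sqrt(4651257) + 2187)^(1/3) + (sqrt(4651257) + 2187)^(1/3))/72)*sin(2^(1/3)*3^(1/6)*b*(-3^(2/3)*(sqrt(4651257) + 2187)^(1/3) + 84*2^(1/3)/(sqrt(4651257) + 2187)^(1/3))/72) + C2*exp(6^(1/3)*b*(28*6^(1/3)/(sqrt(4651257) + 2187)^(1/3) + (sqrt(4651257) + 2187)^(1/3))/72)*cos(2^(1/3)*3^(1/6)*b*(-3^(2/3)*(sqrt(4651257) + 2187)^(1/3) + 84*2^(1/3)/(sqrt(4651257) + 2187)^(1/3))/72) + C3*exp(-6^(1/3)*b*(28*6^(1/3)/(sqrt(4651257) + 2187)^(1/3) + (sqrt(4651257) + 2187)^(1/3))/36) + 16/9


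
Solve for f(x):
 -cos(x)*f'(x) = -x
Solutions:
 f(x) = C1 + Integral(x/cos(x), x)


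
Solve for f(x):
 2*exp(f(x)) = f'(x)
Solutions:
 f(x) = log(-1/(C1 + 2*x))


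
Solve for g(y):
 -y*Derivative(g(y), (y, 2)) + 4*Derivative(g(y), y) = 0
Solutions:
 g(y) = C1 + C2*y^5


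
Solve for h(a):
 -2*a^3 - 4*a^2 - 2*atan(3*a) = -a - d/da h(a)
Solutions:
 h(a) = C1 + a^4/2 + 4*a^3/3 - a^2/2 + 2*a*atan(3*a) - log(9*a^2 + 1)/3


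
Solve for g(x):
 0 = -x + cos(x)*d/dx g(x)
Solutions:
 g(x) = C1 + Integral(x/cos(x), x)


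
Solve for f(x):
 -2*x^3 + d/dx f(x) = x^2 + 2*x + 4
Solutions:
 f(x) = C1 + x^4/2 + x^3/3 + x^2 + 4*x


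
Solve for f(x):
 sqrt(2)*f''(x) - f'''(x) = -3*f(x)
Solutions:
 f(x) = C1*exp(x*(-2^(2/3)*(4*sqrt(2) + 81 + sqrt(-32 + (4*sqrt(2) + 81)^2))^(1/3) - 4*2^(1/3)/(4*sqrt(2) + 81 + sqrt(-32 + (4*sqrt(2) + 81)^2))^(1/3) + 4*sqrt(2))/12)*sin(2^(1/3)*sqrt(3)*x*(-2^(1/3)*(4*sqrt(2) + 81 + sqrt(-32 + 729*(-3 - 4*sqrt(2)/27)^2))^(1/3) + 4/(4*sqrt(2) + 81 + sqrt(-32 + 729*(-3 - 4*sqrt(2)/27)^2))^(1/3))/12) + C2*exp(x*(-2^(2/3)*(4*sqrt(2) + 81 + sqrt(-32 + (4*sqrt(2) + 81)^2))^(1/3) - 4*2^(1/3)/(4*sqrt(2) + 81 + sqrt(-32 + (4*sqrt(2) + 81)^2))^(1/3) + 4*sqrt(2))/12)*cos(2^(1/3)*sqrt(3)*x*(-2^(1/3)*(4*sqrt(2) + 81 + sqrt(-32 + 729*(-3 - 4*sqrt(2)/27)^2))^(1/3) + 4/(4*sqrt(2) + 81 + sqrt(-32 + 729*(-3 - 4*sqrt(2)/27)^2))^(1/3))/12) + C3*exp(x*(4*2^(1/3)/(4*sqrt(2) + 81 + sqrt(-32 + (4*sqrt(2) + 81)^2))^(1/3) + 2*sqrt(2) + 2^(2/3)*(4*sqrt(2) + 81 + sqrt(-32 + (4*sqrt(2) + 81)^2))^(1/3))/6)


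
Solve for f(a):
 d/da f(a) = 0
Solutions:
 f(a) = C1


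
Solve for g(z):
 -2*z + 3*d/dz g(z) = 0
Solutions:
 g(z) = C1 + z^2/3


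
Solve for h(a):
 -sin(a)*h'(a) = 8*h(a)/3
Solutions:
 h(a) = C1*(cos(a) + 1)^(4/3)/(cos(a) - 1)^(4/3)


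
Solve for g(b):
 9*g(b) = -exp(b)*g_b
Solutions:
 g(b) = C1*exp(9*exp(-b))


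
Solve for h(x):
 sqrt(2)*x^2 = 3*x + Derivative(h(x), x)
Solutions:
 h(x) = C1 + sqrt(2)*x^3/3 - 3*x^2/2


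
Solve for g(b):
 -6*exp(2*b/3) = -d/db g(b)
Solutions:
 g(b) = C1 + 9*exp(2*b/3)


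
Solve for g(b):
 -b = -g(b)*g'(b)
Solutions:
 g(b) = -sqrt(C1 + b^2)
 g(b) = sqrt(C1 + b^2)


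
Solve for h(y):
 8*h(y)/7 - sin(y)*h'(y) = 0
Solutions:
 h(y) = C1*(cos(y) - 1)^(4/7)/(cos(y) + 1)^(4/7)


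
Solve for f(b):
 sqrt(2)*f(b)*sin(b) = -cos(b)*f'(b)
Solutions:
 f(b) = C1*cos(b)^(sqrt(2))


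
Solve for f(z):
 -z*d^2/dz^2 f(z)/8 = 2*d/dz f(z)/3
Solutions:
 f(z) = C1 + C2/z^(13/3)


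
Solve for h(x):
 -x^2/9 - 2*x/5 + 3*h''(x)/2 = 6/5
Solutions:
 h(x) = C1 + C2*x + x^4/162 + 2*x^3/45 + 2*x^2/5


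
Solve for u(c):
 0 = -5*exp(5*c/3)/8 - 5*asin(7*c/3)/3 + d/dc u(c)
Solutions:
 u(c) = C1 + 5*c*asin(7*c/3)/3 + 5*sqrt(9 - 49*c^2)/21 + 3*exp(5*c/3)/8


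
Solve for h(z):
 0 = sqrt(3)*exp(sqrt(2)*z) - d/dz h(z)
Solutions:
 h(z) = C1 + sqrt(6)*exp(sqrt(2)*z)/2


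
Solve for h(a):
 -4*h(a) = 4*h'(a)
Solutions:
 h(a) = C1*exp(-a)


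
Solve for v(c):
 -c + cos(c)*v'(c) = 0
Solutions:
 v(c) = C1 + Integral(c/cos(c), c)


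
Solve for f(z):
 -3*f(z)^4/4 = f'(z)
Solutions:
 f(z) = 2^(2/3)*(1/(C1 + 9*z))^(1/3)
 f(z) = (-6^(2/3) - 3*2^(2/3)*3^(1/6)*I)*(1/(C1 + 3*z))^(1/3)/6
 f(z) = (-6^(2/3) + 3*2^(2/3)*3^(1/6)*I)*(1/(C1 + 3*z))^(1/3)/6


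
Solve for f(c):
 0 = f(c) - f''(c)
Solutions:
 f(c) = C1*exp(-c) + C2*exp(c)


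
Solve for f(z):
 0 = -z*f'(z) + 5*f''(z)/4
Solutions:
 f(z) = C1 + C2*erfi(sqrt(10)*z/5)


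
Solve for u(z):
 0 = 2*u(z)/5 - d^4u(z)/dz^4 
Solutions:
 u(z) = C1*exp(-2^(1/4)*5^(3/4)*z/5) + C2*exp(2^(1/4)*5^(3/4)*z/5) + C3*sin(2^(1/4)*5^(3/4)*z/5) + C4*cos(2^(1/4)*5^(3/4)*z/5)


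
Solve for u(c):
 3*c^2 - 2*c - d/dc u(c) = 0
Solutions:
 u(c) = C1 + c^3 - c^2


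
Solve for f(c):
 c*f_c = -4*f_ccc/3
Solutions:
 f(c) = C1 + Integral(C2*airyai(-6^(1/3)*c/2) + C3*airybi(-6^(1/3)*c/2), c)


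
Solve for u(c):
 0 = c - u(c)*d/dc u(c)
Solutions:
 u(c) = -sqrt(C1 + c^2)
 u(c) = sqrt(C1 + c^2)


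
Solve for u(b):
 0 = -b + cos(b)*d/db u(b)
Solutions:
 u(b) = C1 + Integral(b/cos(b), b)


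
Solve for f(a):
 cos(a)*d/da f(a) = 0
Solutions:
 f(a) = C1


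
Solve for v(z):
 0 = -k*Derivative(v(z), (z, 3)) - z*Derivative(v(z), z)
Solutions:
 v(z) = C1 + Integral(C2*airyai(z*(-1/k)^(1/3)) + C3*airybi(z*(-1/k)^(1/3)), z)


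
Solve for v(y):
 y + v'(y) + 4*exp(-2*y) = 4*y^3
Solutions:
 v(y) = C1 + y^4 - y^2/2 + 2*exp(-2*y)


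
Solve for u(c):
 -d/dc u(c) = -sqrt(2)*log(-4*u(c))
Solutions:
 -sqrt(2)*Integral(1/(log(-_y) + 2*log(2)), (_y, u(c)))/2 = C1 - c


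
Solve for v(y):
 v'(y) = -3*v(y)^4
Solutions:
 v(y) = (-3^(2/3) - 3*3^(1/6)*I)*(1/(C1 + 3*y))^(1/3)/6
 v(y) = (-3^(2/3) + 3*3^(1/6)*I)*(1/(C1 + 3*y))^(1/3)/6
 v(y) = (1/(C1 + 9*y))^(1/3)


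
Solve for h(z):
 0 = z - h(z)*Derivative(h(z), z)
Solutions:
 h(z) = -sqrt(C1 + z^2)
 h(z) = sqrt(C1 + z^2)


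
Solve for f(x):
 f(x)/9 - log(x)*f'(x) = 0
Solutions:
 f(x) = C1*exp(li(x)/9)


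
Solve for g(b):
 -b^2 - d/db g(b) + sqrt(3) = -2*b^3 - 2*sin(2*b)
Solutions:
 g(b) = C1 + b^4/2 - b^3/3 + sqrt(3)*b - cos(2*b)


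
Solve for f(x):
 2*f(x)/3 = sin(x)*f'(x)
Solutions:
 f(x) = C1*(cos(x) - 1)^(1/3)/(cos(x) + 1)^(1/3)


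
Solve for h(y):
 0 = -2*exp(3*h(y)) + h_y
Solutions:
 h(y) = log(-1/(C1 + 6*y))/3
 h(y) = log((-1/(C1 + 2*y))^(1/3)*(-3^(2/3) - 3*3^(1/6)*I)/6)
 h(y) = log((-1/(C1 + 2*y))^(1/3)*(-3^(2/3) + 3*3^(1/6)*I)/6)


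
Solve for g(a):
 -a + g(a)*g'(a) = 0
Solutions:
 g(a) = -sqrt(C1 + a^2)
 g(a) = sqrt(C1 + a^2)


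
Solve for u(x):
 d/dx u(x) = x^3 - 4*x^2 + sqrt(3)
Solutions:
 u(x) = C1 + x^4/4 - 4*x^3/3 + sqrt(3)*x


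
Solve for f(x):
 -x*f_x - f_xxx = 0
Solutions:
 f(x) = C1 + Integral(C2*airyai(-x) + C3*airybi(-x), x)


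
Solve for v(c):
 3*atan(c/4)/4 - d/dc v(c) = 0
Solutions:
 v(c) = C1 + 3*c*atan(c/4)/4 - 3*log(c^2 + 16)/2


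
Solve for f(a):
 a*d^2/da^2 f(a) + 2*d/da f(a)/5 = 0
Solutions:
 f(a) = C1 + C2*a^(3/5)


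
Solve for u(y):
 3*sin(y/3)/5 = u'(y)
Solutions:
 u(y) = C1 - 9*cos(y/3)/5


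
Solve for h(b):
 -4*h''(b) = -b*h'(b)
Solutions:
 h(b) = C1 + C2*erfi(sqrt(2)*b/4)


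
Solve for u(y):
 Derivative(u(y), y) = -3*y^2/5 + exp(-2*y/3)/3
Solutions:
 u(y) = C1 - y^3/5 - exp(-2*y/3)/2


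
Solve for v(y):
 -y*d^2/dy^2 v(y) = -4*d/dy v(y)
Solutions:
 v(y) = C1 + C2*y^5


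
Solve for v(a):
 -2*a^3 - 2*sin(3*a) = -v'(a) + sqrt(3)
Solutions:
 v(a) = C1 + a^4/2 + sqrt(3)*a - 2*cos(3*a)/3


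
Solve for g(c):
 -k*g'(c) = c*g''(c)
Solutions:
 g(c) = C1 + c^(1 - re(k))*(C2*sin(log(c)*Abs(im(k))) + C3*cos(log(c)*im(k)))


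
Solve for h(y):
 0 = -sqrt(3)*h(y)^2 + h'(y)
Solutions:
 h(y) = -1/(C1 + sqrt(3)*y)


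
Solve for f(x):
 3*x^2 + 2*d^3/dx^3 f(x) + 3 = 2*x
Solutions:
 f(x) = C1 + C2*x + C3*x^2 - x^5/40 + x^4/24 - x^3/4


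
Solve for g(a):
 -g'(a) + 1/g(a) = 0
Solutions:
 g(a) = -sqrt(C1 + 2*a)
 g(a) = sqrt(C1 + 2*a)


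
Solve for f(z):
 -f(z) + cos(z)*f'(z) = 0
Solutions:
 f(z) = C1*sqrt(sin(z) + 1)/sqrt(sin(z) - 1)


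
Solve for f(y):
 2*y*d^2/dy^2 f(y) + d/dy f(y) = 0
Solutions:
 f(y) = C1 + C2*sqrt(y)


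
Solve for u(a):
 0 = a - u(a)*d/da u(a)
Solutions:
 u(a) = -sqrt(C1 + a^2)
 u(a) = sqrt(C1 + a^2)


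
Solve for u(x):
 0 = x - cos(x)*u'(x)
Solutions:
 u(x) = C1 + Integral(x/cos(x), x)


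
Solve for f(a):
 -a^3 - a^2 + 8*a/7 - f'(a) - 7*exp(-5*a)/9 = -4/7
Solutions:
 f(a) = C1 - a^4/4 - a^3/3 + 4*a^2/7 + 4*a/7 + 7*exp(-5*a)/45
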